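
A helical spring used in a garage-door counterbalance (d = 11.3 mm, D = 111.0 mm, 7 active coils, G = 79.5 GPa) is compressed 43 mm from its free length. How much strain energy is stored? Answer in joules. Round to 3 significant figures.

k = Gd⁴/(8D³N_a) = (79.5×10³)(11.3⁴)/(8·111.0³·7) = 16.925 N/mm
U = ½kδ² = 0.5 × 16.925 × 43² = 15647 N·mm = 15.647 J

15.6 J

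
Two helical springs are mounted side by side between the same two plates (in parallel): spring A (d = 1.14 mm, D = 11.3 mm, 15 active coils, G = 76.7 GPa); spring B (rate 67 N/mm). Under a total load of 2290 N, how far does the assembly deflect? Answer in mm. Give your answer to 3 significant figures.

33.8 mm

k_A = Gd⁴/(8D³N_a) = (76.7×10³)(1.14⁴)/(8·11.3³·15) = 0.74817 N/mm
Parallel: k_eq = 0.74817 + 67 = 67.748 N/mm
δ = F/k_eq = 2290/67.748 = 33.802 mm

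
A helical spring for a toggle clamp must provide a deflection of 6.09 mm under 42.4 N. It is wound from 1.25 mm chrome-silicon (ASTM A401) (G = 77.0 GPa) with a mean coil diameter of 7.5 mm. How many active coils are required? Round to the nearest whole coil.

Required rate k = F/δ = 42.4/6.09 = 6.9622 N/mm
N_a = Gd⁴/(8D³k) = (77.0×10³ × 1.25⁴)/(8 × 7.5³ × 6.9622)
    = 187988 / 23497.5 = 8 → 8 coils

8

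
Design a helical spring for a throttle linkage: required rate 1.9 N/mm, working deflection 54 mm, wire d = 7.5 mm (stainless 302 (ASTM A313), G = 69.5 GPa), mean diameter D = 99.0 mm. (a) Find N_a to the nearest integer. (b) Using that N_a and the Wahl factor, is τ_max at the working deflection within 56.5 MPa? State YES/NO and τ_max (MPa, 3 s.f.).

(a) 15 coils; (b) NO, τ_max = 67.5 MPa

N_a = Gd⁴/(8D³k) = (69.5×10³)(7.5⁴)/(8·99.0³·1.9) = 14.91 → N_a = 15
Actual rate k = Gd⁴/(8D³·15) = 1.8886 N/mm
Working load F = kδ = 1.8886·54 = 101.99 N
C = 99.0/7.5 = 13.2000; K_W = (4C−1)/(4C−4)+0.615/C = 1.1081
τ_max = K_W·8FD/(πd³) = 1.1081·60.944 = 67.53 MPa
τ_max > 56.5 MPa → exceeds allowable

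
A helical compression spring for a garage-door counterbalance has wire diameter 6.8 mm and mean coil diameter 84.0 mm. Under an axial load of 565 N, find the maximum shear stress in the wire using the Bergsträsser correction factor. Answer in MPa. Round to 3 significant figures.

426 MPa

Spring index C = D/d = 84.0/6.8 = 12.3529
K_B = (4C+2)/(4C−3) = 51.412/46.412 = 1.1077
τ₀ = 8FD/(πd³) = 8·565·84.0/(π·6.8³) = 379680/987.82 = 384.36 MPa
τ_max = K·τ₀ = 1.1077 × 384.36 = 425.77 MPa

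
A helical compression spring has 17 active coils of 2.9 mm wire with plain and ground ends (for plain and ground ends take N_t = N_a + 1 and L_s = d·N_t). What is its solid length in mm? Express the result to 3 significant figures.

52.2 mm

plain and ground ends: N_t = N_a + 1 = 17 + 1 = 18
L_s = d·N_t = 2.9 × 18 = 52.2 mm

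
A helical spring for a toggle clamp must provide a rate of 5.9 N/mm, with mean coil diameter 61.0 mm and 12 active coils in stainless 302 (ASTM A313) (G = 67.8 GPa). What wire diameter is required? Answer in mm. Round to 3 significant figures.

6.60 mm

d = (8D³N_a·k / G)^(1/4) = (8·61.0³·12·5.9 / (67.8×10³))^0.25
  = (1896.2)^0.25 = 6.5989 mm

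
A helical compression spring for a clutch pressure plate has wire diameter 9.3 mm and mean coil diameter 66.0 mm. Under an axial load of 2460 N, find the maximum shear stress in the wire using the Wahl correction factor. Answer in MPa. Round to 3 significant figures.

622 MPa

Spring index C = D/d = 66.0/9.3 = 7.0968
K_W = (4C−1)/(4C−4) + 0.615/C = 27.387/24.387 + 0.0867 = 1.2097
τ₀ = 8FD/(πd³) = 8·2460·66.0/(π·9.3³) = 1.29888e+06/2527 = 514.01 MPa
τ_max = K·τ₀ = 1.2097 × 514.01 = 621.78 MPa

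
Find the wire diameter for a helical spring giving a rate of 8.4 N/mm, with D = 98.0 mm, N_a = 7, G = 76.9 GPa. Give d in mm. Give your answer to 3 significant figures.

8.71 mm

d = (8D³N_a·k / G)^(1/4) = (8·98.0³·7·8.4 / (76.9×10³))^0.25
  = (5757.3)^0.25 = 8.7107 mm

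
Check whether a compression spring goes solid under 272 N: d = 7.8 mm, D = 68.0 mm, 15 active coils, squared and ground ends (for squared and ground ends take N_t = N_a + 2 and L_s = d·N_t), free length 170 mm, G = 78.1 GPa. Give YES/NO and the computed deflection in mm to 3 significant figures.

NO, δ = 35.5 mm

k = Gd⁴/(8D³N_a) = (78.1×10³)(7.8⁴)/(8·68.0³·15) = 7.6616 N/mm
N_t = 17; L_s = 7.8·17 = 132.6 mm; δ_solid = L₀ − L_s = 170 − 132.6 = 37.4 mm
δ = F/k = 272/7.6616 = 35.502 mm
δ < δ_solid → spring does not go solid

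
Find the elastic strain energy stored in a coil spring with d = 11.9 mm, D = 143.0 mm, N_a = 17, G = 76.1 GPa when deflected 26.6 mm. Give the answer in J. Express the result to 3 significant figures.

k = Gd⁴/(8D³N_a) = (76.1×10³)(11.9⁴)/(8·143.0³·17) = 3.8373 N/mm
U = ½kδ² = 0.5 × 3.8373 × 26.6² = 1357.6 N·mm = 1.3576 J

1.36 J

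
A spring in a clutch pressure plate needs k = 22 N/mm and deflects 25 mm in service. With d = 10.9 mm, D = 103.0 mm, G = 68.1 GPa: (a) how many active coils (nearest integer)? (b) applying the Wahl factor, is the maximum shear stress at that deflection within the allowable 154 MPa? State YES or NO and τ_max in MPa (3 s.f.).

N_a = Gd⁴/(8D³k) = (68.1×10³)(10.9⁴)/(8·103.0³·22) = 4.998 → N_a = 5
Actual rate k = Gd⁴/(8D³·5) = 21.993 N/mm
Working load F = kδ = 21.993·25 = 549.82 N
C = 103.0/10.9 = 9.4495; K_W = (4C−1)/(4C−4)+0.615/C = 1.1538
τ_max = K_W·8FD/(πd³) = 1.1538·111.36 = 128.49 MPa
τ_max ≤ 154 MPa → acceptable

(a) 5 coils; (b) YES, τ_max = 128 MPa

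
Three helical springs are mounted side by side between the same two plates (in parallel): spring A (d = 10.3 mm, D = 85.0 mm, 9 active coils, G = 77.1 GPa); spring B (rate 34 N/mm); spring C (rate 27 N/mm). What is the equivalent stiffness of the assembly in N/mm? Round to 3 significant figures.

k_A = Gd⁴/(8D³N_a) = (77.1×10³)(10.3⁴)/(8·85.0³·9) = 19.625 N/mm
Parallel: k_eq = 19.625 + 34 + 27 = 80.625 N/mm

80.6 N/mm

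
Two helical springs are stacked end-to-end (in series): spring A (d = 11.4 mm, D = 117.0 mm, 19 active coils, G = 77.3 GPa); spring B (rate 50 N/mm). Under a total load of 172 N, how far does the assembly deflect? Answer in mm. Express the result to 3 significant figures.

k_A = Gd⁴/(8D³N_a) = (77.3×10³)(11.4⁴)/(8·117.0³·19) = 5.3629 N/mm
Series: 1/k_eq = 1/5.3629 + 1/50 = 0.20647; k_eq = 4.8434 N/mm
δ = F/k_eq = 172/4.8434 = 35.512 mm

35.5 mm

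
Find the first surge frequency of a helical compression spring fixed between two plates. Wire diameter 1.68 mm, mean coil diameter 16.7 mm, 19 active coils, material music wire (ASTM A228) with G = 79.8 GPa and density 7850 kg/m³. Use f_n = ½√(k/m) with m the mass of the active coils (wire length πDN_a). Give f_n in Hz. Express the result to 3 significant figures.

114 Hz

k = Gd⁴/(8D³N_a) = (79.8×10³)(1.68⁴)/(8·16.7³·19) = 0.89794 N/mm = 897.94 N/m
Wire length L = πDN_a = π·16.7·19 = 996.83 mm
m = ρ·(πd²/4)·L = 7850 × 2.2167×10⁻⁶ m² × 0.99683 m = 0.017346 kg
f_n = ½√(k/m) = 0.5·√(897.94/0.017346) = 0.5·√(51767) = 113.76 Hz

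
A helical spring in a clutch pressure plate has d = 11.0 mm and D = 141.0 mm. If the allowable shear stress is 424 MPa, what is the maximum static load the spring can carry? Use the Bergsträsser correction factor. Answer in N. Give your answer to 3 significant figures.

1420 N

C = D/d = 141.0/11.0 = 12.8182
K_B = (4C+2)/(4C−3) = 53.273/48.273 = 1.1036
τ_max = K·8FD/(πd³) → F_max = τ_allow·πd³/(8DK)
F_max = 424·π·11.0³/(8·141.0·1.1036) = 1.7729e+06/1244.8 = 1424.2 N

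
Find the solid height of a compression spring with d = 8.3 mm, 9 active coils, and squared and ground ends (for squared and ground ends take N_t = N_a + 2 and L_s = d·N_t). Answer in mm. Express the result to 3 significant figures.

squared and ground ends: N_t = N_a + 2 = 9 + 2 = 11
L_s = d·N_t = 8.3 × 11 = 91.3 mm

91.3 mm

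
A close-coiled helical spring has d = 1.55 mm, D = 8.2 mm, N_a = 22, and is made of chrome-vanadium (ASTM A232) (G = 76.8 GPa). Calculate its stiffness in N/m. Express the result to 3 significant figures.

k = Gd⁴/(8D³N_a) = (76.8×10³ × 1.55⁴) / (8 × 8.2³ × 22)
  = 443290 / 97040.8 = 4.5681 N/mm = 4568.1 N/m

4570 N/m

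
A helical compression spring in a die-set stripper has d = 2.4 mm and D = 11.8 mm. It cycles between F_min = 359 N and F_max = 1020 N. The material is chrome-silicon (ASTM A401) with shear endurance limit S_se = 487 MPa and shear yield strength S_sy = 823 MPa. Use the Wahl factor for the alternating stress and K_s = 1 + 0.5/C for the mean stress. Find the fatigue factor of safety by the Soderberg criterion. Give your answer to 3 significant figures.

0.253

C = D/d = 11.8/2.4 = 4.9167; K_W = (4C−1)/(4C−4)+0.615/C = 1.3166; K_s = 1+0.5/C = 1.1017
F_a = (F_max−F_min)/2 = 330.5 N; F_m = (F_max+F_min)/2 = 689.5 N
τ_a = K_W·8F_aD/(πd³) = 1.3166 × 718.39 = 945.81 MPa
τ_m = K_s·8F_mD/(πd³) = 1.1017 × 1498.7 = 1651.1 MPa
Soderberg: 1/n_f = τ_a/S_se + τ_m/S_sy = 945.81/487 + 1651.1/823 = 1.94212 + 2.00625 = 3.9484
n_f = 1/3.9484 = 0.2533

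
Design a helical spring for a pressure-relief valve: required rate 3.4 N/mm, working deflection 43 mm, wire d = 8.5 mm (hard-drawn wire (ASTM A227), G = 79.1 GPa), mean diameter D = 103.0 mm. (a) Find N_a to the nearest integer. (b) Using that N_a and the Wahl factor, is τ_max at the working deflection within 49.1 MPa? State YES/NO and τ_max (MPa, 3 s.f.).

(a) 14 coils; (b) NO, τ_max = 69.3 MPa

N_a = Gd⁴/(8D³k) = (79.1×10³)(8.5⁴)/(8·103.0³·3.4) = 13.89 → N_a = 14
Actual rate k = Gd⁴/(8D³·14) = 3.3738 N/mm
Working load F = kδ = 3.3738·43 = 145.07 N
C = 103.0/8.5 = 12.1176; K_W = (4C−1)/(4C−4)+0.615/C = 1.1182
τ_max = K_W·8FD/(πd³) = 1.1182·61.96 = 69.284 MPa
τ_max > 49.1 MPa → exceeds allowable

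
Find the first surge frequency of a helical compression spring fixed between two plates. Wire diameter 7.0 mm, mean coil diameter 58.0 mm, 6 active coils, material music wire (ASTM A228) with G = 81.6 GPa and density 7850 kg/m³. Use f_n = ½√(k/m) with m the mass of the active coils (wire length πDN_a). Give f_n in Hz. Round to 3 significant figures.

k = Gd⁴/(8D³N_a) = (81.6×10³)(7.0⁴)/(8·58.0³·6) = 20.92 N/mm = 20920 N/m
Wire length L = πDN_a = π·58.0·6 = 1093.3 mm
m = ρ·(πd²/4)·L = 7850 × 38.485×10⁻⁶ m² × 1.0933 m = 0.33028 kg
f_n = ½√(k/m) = 0.5·√(20920/0.33028) = 0.5·√(63339) = 125.84 Hz

126 Hz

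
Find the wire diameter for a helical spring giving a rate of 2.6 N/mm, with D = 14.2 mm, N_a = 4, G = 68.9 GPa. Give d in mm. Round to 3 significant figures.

1.36 mm

d = (8D³N_a·k / G)^(1/4) = (8·14.2³·4·2.6 / (68.9×10³))^0.25
  = (3.4576)^0.25 = 1.3636 mm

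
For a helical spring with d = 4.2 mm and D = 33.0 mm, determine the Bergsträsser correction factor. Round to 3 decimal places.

1.176

C = D/d = 33.0/4.2 = 7.8571
K_B = (4C+2)/(4C−3) = 33.429/28.429 = 1.1759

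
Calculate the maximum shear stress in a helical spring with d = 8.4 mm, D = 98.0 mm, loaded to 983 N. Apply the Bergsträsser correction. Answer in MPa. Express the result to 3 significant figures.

461 MPa

Spring index C = D/d = 98.0/8.4 = 11.6667
K_B = (4C+2)/(4C−3) = 48.667/43.667 = 1.1145
τ₀ = 8FD/(πd³) = 8·983·98.0/(π·8.4³) = 770672/1862 = 413.89 MPa
τ_max = K·τ₀ = 1.1145 × 413.89 = 461.28 MPa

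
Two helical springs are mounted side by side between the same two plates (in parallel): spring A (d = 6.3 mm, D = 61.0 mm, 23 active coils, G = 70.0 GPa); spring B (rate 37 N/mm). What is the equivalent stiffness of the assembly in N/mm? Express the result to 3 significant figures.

k_A = Gd⁴/(8D³N_a) = (70.0×10³)(6.3⁴)/(8·61.0³·23) = 2.6403 N/mm
Parallel: k_eq = 2.6403 + 37 = 39.64 N/mm

39.6 N/mm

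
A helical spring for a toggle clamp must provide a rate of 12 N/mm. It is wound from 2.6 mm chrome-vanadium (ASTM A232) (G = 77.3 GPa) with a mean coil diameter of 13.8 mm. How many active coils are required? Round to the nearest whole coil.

14

N_a = Gd⁴/(8D³k) = (77.3×10³ × 2.6⁴)/(8 × 13.8³ × 12)
    = 3.53242e+06 / 252295 = 14 → 14 coils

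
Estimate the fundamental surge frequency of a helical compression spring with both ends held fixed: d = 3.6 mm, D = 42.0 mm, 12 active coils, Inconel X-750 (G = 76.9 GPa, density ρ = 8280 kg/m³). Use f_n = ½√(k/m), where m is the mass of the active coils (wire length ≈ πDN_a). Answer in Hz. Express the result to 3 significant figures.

k = Gd⁴/(8D³N_a) = (76.9×10³)(3.6⁴)/(8·42.0³·12) = 1.816 N/mm = 1816 N/m
Wire length L = πDN_a = π·42.0·12 = 1583.4 mm
m = ρ·(πd²/4)·L = 8280 × 10.179×10⁻⁶ m² × 1.5834 m = 0.13345 kg
f_n = ½√(k/m) = 0.5·√(1816/0.13345) = 0.5·√(13609) = 58.328 Hz

58.3 Hz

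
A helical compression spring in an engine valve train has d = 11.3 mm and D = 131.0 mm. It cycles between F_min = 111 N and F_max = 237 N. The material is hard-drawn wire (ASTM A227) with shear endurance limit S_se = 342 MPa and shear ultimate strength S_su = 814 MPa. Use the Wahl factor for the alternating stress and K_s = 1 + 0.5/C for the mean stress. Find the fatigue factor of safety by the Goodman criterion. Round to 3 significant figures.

C = D/d = 131.0/11.3 = 11.5929; K_W = (4C−1)/(4C−4)+0.615/C = 1.1239; K_s = 1+0.5/C = 1.0431
F_a = (F_max−F_min)/2 = 63 N; F_m = (F_max+F_min)/2 = 174 N
τ_a = K_W·8F_aD/(πd³) = 1.1239 × 14.565 = 16.369 MPa
τ_m = K_s·8F_mD/(πd³) = 1.0431 × 40.228 = 41.963 MPa
Goodman: 1/n_f = τ_a/S_se + τ_m/S_su = 16.369/342 + 41.963/814 = 0.04786 + 0.05155 = 0.099414
n_f = 1/0.099414 = 10.06

10.1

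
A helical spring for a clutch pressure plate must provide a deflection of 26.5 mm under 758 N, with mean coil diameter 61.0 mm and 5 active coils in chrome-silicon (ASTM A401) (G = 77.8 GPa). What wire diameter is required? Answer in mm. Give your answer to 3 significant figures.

7.60 mm

Required rate k = F/δ = 758/26.5 = 28.604 N/mm
d = (8D³N_a·k / G)^(1/4) = (8·61.0³·5·28.604 / (77.8×10³))^0.25
  = (3338.1)^0.25 = 7.6010 mm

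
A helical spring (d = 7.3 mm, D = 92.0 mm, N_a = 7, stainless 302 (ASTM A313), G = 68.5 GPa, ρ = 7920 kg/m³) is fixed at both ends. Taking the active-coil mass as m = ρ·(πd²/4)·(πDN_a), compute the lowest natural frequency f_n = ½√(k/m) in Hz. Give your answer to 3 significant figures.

k = Gd⁴/(8D³N_a) = (68.5×10³)(7.3⁴)/(8·92.0³·7) = 4.461 N/mm = 4461 N/m
Wire length L = πDN_a = π·92.0·7 = 2023.2 mm
m = ρ·(πd²/4)·L = 7920 × 41.854×10⁻⁶ m² × 2.0232 m = 0.67065 kg
f_n = ½√(k/m) = 0.5·√(4461/0.67065) = 0.5·√(6651.7) = 40.779 Hz

40.8 Hz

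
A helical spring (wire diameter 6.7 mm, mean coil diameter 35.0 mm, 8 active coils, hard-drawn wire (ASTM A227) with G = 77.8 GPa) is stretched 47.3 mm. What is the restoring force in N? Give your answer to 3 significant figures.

k = Gd⁴/(8D³N_a) = (77.8×10³)(6.7⁴)/(8·35.0³·8) = 57.134 N/mm
F = k·δ = 57.134 × 47.3 = 2702.4 N

2700 N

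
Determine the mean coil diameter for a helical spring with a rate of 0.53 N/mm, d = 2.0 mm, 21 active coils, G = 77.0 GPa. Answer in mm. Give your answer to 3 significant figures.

D = (Gd⁴/(8N_a·k))^(1/3) = (77.0×10³·2.0⁴/(8·21·0.53))^(1/3)
  = (13836.5)^(1/3) = 24.0072 mm

24.0 mm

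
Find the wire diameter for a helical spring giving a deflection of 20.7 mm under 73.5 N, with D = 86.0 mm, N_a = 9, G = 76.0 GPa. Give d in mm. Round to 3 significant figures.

Required rate k = F/δ = 73.5/20.7 = 3.5507 N/mm
d = (8D³N_a·k / G)^(1/4) = (8·86.0³·9·3.5507 / (76.0×10³))^0.25
  = (2139.6)^0.25 = 6.8012 mm

6.80 mm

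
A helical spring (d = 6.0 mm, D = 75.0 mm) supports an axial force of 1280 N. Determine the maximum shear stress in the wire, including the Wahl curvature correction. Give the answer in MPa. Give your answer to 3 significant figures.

1260 MPa

Spring index C = D/d = 75.0/6.0 = 12.5000
K_W = (4C−1)/(4C−4) + 0.615/C = 49.000/46.000 + 0.0492 = 1.1144
τ₀ = 8FD/(πd³) = 8·1280·75.0/(π·6.0³) = 768000/678.58 = 1131.8 MPa
τ_max = K·τ₀ = 1.1144 × 1131.8 = 1261.3 MPa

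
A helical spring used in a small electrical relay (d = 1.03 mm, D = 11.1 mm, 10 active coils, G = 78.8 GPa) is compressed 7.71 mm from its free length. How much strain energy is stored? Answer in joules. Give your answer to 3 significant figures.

k = Gd⁴/(8D³N_a) = (78.8×10³)(1.03⁴)/(8·11.1³·10) = 0.81062 N/mm
U = ½kδ² = 0.5 × 0.81062 × 7.71² = 24.093 N·mm = 0.024093 J

0.0241 J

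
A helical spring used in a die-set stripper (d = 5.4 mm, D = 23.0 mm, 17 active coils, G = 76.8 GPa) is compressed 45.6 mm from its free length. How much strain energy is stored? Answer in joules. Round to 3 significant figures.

k = Gd⁴/(8D³N_a) = (76.8×10³)(5.4⁴)/(8·23.0³·17) = 39.465 N/mm
U = ½kδ² = 0.5 × 39.465 × 45.6² = 41031 N·mm = 41.031 J

41.0 J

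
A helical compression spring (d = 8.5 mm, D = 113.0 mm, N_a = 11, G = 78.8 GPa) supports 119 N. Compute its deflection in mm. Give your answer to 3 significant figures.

k = Gd⁴/(8D³N_a) = (78.8×10³)(8.5⁴)/(8·113.0³·11) = 3.2395 N/mm
δ = F/k = 119 / 3.2395 = 36.734 mm

36.7 mm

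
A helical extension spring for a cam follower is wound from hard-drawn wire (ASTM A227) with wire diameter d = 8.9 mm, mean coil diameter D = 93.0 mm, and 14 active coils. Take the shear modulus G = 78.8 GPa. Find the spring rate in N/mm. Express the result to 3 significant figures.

5.49 N/mm

k = Gd⁴/(8D³N_a) = (78.8×10³ × 8.9⁴) / (8 × 93.0³ × 14)
  = 4.94409e+08 / 9.0088e+07 = 5.4881 N/mm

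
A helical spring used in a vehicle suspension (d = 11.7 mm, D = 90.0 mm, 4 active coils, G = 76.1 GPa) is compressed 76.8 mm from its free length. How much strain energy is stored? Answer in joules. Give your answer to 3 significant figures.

k = Gd⁴/(8D³N_a) = (76.1×10³)(11.7⁴)/(8·90.0³·4) = 61.129 N/mm
U = ½kδ² = 0.5 × 61.129 × 76.8² = 1.8028e+05 N·mm = 180.28 J

180 J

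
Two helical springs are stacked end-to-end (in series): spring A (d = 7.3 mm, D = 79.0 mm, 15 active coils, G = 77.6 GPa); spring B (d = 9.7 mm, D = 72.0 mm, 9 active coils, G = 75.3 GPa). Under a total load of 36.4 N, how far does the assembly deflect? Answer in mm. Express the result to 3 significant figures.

11.2 mm

k_A = Gd⁴/(8D³N_a) = (77.6×10³)(7.3⁴)/(8·79.0³·15) = 3.7247 N/mm
k_B = Gd⁴/(8D³N_a) = (75.3×10³)(9.7⁴)/(8·72.0³·9) = 24.806 N/mm
Series: 1/k_eq = 1/3.7247 + 1/24.806 = 0.30879; k_eq = 3.2384 N/mm
δ = F/k_eq = 36.4/3.2384 = 11.24 mm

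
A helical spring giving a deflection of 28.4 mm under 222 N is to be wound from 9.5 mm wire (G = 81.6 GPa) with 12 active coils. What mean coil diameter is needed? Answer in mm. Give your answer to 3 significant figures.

Required rate k = F/δ = 222/28.4 = 7.8169 N/mm
D = (Gd⁴/(8N_a·k))^(1/3) = (81.6×10³·9.5⁴/(8·12·7.8169))^(1/3)
  = (885684)^(1/3) = 96.0343 mm

96.0 mm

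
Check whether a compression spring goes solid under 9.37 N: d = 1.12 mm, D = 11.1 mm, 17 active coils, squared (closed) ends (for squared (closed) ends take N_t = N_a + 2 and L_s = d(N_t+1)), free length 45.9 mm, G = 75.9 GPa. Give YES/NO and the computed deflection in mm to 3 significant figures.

NO, δ = 14.6 mm

k = Gd⁴/(8D³N_a) = (75.9×10³)(1.12⁴)/(8·11.1³·17) = 0.6421 N/mm
N_t = 19; L_s = 1.12·20 = 22.4 mm; δ_solid = L₀ − L_s = 45.9 − 22.4 = 23.5 mm
δ = F/k = 9.37/0.6421 = 14.593 mm
δ < δ_solid → spring does not go solid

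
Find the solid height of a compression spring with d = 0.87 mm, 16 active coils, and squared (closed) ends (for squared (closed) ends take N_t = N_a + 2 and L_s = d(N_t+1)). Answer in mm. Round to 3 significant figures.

16.5 mm

squared (closed) ends: N_t = N_a + 2 = 16 + 2 = 18
L_s = d·(N_t+1) = 0.87 × 19 = 16.53 mm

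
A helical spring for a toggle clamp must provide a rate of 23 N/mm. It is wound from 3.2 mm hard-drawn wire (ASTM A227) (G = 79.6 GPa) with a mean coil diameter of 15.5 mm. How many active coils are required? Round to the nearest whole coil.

12

N_a = Gd⁴/(8D³k) = (79.6×10³ × 3.2⁴)/(8 × 15.5³ × 23)
    = 8.34666e+06 / 685193 = 12.18 → 12 coils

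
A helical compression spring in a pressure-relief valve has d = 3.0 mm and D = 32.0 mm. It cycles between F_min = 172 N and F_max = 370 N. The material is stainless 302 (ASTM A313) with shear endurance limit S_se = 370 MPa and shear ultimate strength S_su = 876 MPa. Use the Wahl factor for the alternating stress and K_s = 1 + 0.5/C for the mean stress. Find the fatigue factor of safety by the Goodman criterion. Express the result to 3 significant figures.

C = D/d = 32.0/3.0 = 10.6667; K_W = (4C−1)/(4C−4)+0.615/C = 1.1352; K_s = 1+0.5/C = 1.0469
F_a = (F_max−F_min)/2 = 99 N; F_m = (F_max+F_min)/2 = 271 N
τ_a = K_W·8F_aD/(πd³) = 1.1352 × 298.79 = 339.2 MPa
τ_m = K_s·8F_mD/(πd³) = 1.0469 × 817.89 = 856.23 MPa
Goodman: 1/n_f = τ_a/S_se + τ_m/S_su = 339.2/370 + 856.23/876 = 0.91674 + 0.97743 = 1.8942
n_f = 1/1.8942 = 0.5279

0.528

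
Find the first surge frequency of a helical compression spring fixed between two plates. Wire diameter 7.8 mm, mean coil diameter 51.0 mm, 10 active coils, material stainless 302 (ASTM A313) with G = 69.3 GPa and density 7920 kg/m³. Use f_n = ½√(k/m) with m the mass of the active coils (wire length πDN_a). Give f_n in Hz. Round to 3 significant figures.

k = Gd⁴/(8D³N_a) = (69.3×10³)(7.8⁴)/(8·51.0³·10) = 24.172 N/mm = 24172 N/m
Wire length L = πDN_a = π·51.0·10 = 1602.2 mm
m = ρ·(πd²/4)·L = 7920 × 47.784×10⁻⁶ m² × 1.6022 m = 0.60635 kg
f_n = ½√(k/m) = 0.5·√(24172/0.60635) = 0.5·√(39865) = 99.831 Hz

99.8 Hz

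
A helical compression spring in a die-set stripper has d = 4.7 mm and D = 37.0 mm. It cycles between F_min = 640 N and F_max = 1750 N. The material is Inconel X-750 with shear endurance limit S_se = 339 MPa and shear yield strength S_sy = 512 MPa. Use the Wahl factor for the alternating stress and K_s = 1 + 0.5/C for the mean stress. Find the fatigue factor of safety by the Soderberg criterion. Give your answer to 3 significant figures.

0.249

C = D/d = 37.0/4.7 = 7.8723; K_W = (4C−1)/(4C−4)+0.615/C = 1.1873; K_s = 1+0.5/C = 1.0635
F_a = (F_max−F_min)/2 = 555 N; F_m = (F_max+F_min)/2 = 1195 N
τ_a = K_W·8F_aD/(πd³) = 1.1873 × 503.66 = 597.98 MPa
τ_m = K_s·8F_mD/(πd³) = 1.0635 × 1084.5 = 1153.3 MPa
Soderberg: 1/n_f = τ_a/S_se + τ_m/S_sy = 597.98/339 + 1153.3/512 = 1.76395 + 2.25263 = 4.0166
n_f = 1/4.0166 = 0.249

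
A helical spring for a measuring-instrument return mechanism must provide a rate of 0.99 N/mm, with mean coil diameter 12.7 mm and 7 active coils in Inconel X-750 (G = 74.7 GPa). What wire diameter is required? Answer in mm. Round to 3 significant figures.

1.11 mm

d = (8D³N_a·k / G)^(1/4) = (8·12.7³·7·0.99 / (74.7×10³))^0.25
  = (1.5202)^0.25 = 1.1104 mm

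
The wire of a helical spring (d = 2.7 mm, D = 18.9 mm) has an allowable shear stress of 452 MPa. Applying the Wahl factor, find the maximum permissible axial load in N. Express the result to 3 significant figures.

152 N

C = D/d = 18.9/2.7 = 7.0000
K_W = (4C−1)/(4C−4) + 0.615/C = 27.000/24.000 + 0.0879 = 1.2129
τ_max = K·8FD/(πd³) → F_max = τ_allow·πd³/(8DK)
F_max = 452·π·2.7³/(8·18.9·1.2129) = 27950/183.38 = 152.41 N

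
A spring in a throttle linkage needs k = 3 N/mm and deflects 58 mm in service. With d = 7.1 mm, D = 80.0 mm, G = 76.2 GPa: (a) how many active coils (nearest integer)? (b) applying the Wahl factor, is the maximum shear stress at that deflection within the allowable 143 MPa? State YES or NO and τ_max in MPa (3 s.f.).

(a) 16 coils; (b) YES, τ_max = 110 MPa

N_a = Gd⁴/(8D³k) = (76.2×10³)(7.1⁴)/(8·80.0³·3) = 15.76 → N_a = 16
Actual rate k = Gd⁴/(8D³·16) = 2.9547 N/mm
Working load F = kδ = 2.9547·58 = 171.37 N
C = 80.0/7.1 = 11.2676; K_W = (4C−1)/(4C−4)+0.615/C = 1.1276
τ_max = K_W·8FD/(πd³) = 1.1276·97.542 = 109.99 MPa
τ_max ≤ 143 MPa → acceptable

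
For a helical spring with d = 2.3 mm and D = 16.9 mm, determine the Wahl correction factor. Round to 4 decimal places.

1.2018

C = D/d = 16.9/2.3 = 7.3478
K_W = (4C−1)/(4C−4) + 0.615/C = 28.391/25.391 + 0.0837 = 1.2018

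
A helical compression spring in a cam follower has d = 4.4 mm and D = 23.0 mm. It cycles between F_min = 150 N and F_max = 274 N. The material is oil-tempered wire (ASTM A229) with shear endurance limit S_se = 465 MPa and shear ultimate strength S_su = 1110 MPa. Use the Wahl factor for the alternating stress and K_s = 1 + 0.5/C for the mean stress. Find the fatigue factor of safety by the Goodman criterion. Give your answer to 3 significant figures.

C = D/d = 23.0/4.4 = 5.2273; K_W = (4C−1)/(4C−4)+0.615/C = 1.2951; K_s = 1+0.5/C = 1.0957
F_a = (F_max−F_min)/2 = 62 N; F_m = (F_max+F_min)/2 = 212 N
τ_a = K_W·8F_aD/(πd³) = 1.2951 × 42.629 = 55.207 MPa
τ_m = K_s·8F_mD/(πd³) = 1.0957 × 145.76 = 159.7 MPa
Goodman: 1/n_f = τ_a/S_se + τ_m/S_su = 55.207/465 + 159.7/1110 = 0.11873 + 0.14388 = 0.2626
n_f = 1/0.2626 = 3.808

3.81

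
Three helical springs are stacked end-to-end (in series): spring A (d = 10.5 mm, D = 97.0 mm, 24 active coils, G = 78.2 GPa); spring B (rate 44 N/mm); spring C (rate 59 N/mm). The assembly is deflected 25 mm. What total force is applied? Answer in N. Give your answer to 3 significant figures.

112 N

k_A = Gd⁴/(8D³N_a) = (78.2×10³)(10.5⁴)/(8·97.0³·24) = 5.4243 N/mm
Series: 1/k_eq = 1/5.4243 + 1/44 + 1/59 = 0.22403; k_eq = 4.4637 N/mm
F = k_eq·δ = 4.4637·25 = 111.59 N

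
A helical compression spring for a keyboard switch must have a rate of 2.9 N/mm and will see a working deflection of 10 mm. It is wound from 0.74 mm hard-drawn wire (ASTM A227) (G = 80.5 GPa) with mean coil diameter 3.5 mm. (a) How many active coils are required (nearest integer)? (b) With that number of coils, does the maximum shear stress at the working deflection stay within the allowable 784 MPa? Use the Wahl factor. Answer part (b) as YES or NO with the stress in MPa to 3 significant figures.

N_a = Gd⁴/(8D³k) = (80.5×10³)(0.74⁴)/(8·3.5³·2.9) = 24.27 → N_a = 24
Actual rate k = Gd⁴/(8D³·24) = 2.9324 N/mm
Working load F = kδ = 2.9324·10 = 29.324 N
C = 3.5/0.74 = 4.7297; K_W = (4C−1)/(4C−4)+0.615/C = 1.3311
τ_max = K_W·8FD/(πd³) = 1.3311·644.96 = 858.51 MPa
τ_max > 784 MPa → exceeds allowable

(a) 24 coils; (b) NO, τ_max = 859 MPa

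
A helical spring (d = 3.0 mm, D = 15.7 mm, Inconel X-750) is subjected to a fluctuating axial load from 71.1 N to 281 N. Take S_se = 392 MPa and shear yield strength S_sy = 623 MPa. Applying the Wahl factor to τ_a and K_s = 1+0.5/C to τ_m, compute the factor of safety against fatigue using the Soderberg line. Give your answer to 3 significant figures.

C = D/d = 15.7/3.0 = 5.2333; K_W = (4C−1)/(4C−4)+0.615/C = 1.2947; K_s = 1+0.5/C = 1.0955
F_a = (F_max−F_min)/2 = 104.95 N; F_m = (F_max+F_min)/2 = 176.05 N
τ_a = K_W·8F_aD/(πd³) = 1.2947 × 155.4 = 201.2 MPa
τ_m = K_s·8F_mD/(πd³) = 1.0955 × 260.68 = 285.59 MPa
Soderberg: 1/n_f = τ_a/S_se + τ_m/S_sy = 201.2/392 + 285.59/623 = 0.51326 + 0.45841 = 0.97167
n_f = 1/0.97167 = 1.029

1.03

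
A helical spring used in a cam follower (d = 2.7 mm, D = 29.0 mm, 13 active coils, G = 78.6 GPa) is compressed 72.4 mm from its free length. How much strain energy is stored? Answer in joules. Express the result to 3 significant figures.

4.32 J

k = Gd⁴/(8D³N_a) = (78.6×10³)(2.7⁴)/(8·29.0³·13) = 1.6468 N/mm
U = ½kδ² = 0.5 × 1.6468 × 72.4² = 4316.2 N·mm = 4.3162 J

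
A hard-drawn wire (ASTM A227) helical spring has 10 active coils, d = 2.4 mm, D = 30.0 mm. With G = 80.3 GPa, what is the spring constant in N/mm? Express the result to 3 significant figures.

k = Gd⁴/(8D³N_a) = (80.3×10³ × 2.4⁴) / (8 × 30.0³ × 10)
  = 2.66416e+06 / 2.16e+06 = 1.2334 N/mm

1.23 N/mm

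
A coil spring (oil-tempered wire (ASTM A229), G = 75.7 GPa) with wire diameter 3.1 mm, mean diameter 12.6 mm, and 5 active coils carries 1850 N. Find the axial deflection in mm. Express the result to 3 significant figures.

21.2 mm

k = Gd⁴/(8D³N_a) = (75.7×10³)(3.1⁴)/(8·12.6³·5) = 87.372 N/mm
δ = F/k = 1850 / 87.372 = 21.174 mm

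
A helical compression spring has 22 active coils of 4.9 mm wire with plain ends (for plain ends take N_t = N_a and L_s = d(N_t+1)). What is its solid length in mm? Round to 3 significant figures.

plain ends: N_t = N_a = 22
L_s = d·(N_t+1) = 4.9 × 23 = 112.7 mm

113 mm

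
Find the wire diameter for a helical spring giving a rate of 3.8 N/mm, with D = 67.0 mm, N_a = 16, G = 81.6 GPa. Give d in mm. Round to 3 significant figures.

d = (8D³N_a·k / G)^(1/4) = (8·67.0³·16·3.8 / (81.6×10³))^0.25
  = (1792.8)^0.25 = 6.5070 mm

6.51 mm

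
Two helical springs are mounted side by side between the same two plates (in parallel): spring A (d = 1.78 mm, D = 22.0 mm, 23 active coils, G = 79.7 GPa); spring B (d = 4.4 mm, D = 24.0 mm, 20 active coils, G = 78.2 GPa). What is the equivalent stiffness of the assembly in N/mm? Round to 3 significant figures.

13.7 N/mm

k_A = Gd⁴/(8D³N_a) = (79.7×10³)(1.78⁴)/(8·22.0³·23) = 0.40837 N/mm
k_B = Gd⁴/(8D³N_a) = (78.2×10³)(4.4⁴)/(8·24.0³·20) = 13.251 N/mm
Parallel: k_eq = 0.40837 + 13.251 = 13.66 N/mm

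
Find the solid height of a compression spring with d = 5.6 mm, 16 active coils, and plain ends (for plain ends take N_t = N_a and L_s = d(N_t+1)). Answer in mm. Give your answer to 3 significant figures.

plain ends: N_t = N_a = 16
L_s = d·(N_t+1) = 5.6 × 17 = 95.2 mm

95.2 mm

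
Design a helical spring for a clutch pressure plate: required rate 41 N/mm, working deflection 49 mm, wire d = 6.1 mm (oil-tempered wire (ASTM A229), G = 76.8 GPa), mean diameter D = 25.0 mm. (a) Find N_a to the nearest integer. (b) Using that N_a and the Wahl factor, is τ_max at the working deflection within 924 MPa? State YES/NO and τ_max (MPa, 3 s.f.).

N_a = Gd⁴/(8D³k) = (76.8×10³)(6.1⁴)/(8·25.0³·41) = 20.75 → N_a = 21
Actual rate k = Gd⁴/(8D³·21) = 40.509 N/mm
Working load F = kδ = 40.509·49 = 1984.9 N
C = 25.0/6.1 = 4.0984; K_W = (4C−1)/(4C−4)+0.615/C = 1.3921
τ_max = K_W·8FD/(πd³) = 1.3921·556.72 = 775.03 MPa
τ_max ≤ 924 MPa → acceptable

(a) 21 coils; (b) YES, τ_max = 775 MPa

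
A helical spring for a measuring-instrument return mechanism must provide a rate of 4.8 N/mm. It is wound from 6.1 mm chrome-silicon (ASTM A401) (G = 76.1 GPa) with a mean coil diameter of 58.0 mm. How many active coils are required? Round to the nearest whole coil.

14

N_a = Gd⁴/(8D³k) = (76.1×10³ × 6.1⁴)/(8 × 58.0³ × 4.8)
    = 1.05367e+08 / 7.4923e+06 = 14.06 → 14 coils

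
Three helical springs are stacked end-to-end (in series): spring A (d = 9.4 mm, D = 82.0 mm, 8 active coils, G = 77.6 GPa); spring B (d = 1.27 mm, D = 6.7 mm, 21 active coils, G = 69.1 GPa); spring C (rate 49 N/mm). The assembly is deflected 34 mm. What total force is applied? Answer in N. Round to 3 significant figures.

94.5 N

k_A = Gd⁴/(8D³N_a) = (77.6×10³)(9.4⁴)/(8·82.0³·8) = 17.169 N/mm
k_B = Gd⁴/(8D³N_a) = (69.1×10³)(1.27⁴)/(8·6.7³·21) = 3.5576 N/mm
Series: 1/k_eq = 1/17.169 + 1/3.5576 + 1/49 = 0.35974; k_eq = 2.7798 N/mm
F = k_eq·δ = 2.7798·34 = 94.513 N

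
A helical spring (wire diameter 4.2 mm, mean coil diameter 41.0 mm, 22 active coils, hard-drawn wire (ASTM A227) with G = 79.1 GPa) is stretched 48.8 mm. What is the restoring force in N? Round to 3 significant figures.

99.0 N

k = Gd⁴/(8D³N_a) = (79.1×10³)(4.2⁴)/(8·41.0³·22) = 2.0291 N/mm
F = k·δ = 2.0291 × 48.8 = 99.021 N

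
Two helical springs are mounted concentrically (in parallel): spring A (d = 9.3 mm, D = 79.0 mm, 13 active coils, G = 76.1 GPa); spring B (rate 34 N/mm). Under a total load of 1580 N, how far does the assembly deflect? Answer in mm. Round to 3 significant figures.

k_A = Gd⁴/(8D³N_a) = (76.1×10³)(9.3⁴)/(8·79.0³·13) = 11.102 N/mm
Parallel: k_eq = 11.102 + 34 = 45.102 N/mm
δ = F/k_eq = 1580/45.102 = 35.032 mm

35.0 mm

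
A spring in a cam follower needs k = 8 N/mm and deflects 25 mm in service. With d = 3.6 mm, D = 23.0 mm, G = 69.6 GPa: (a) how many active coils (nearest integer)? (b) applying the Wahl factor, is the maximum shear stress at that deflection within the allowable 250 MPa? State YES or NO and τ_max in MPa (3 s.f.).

(a) 15 coils; (b) NO, τ_max = 310 MPa

N_a = Gd⁴/(8D³k) = (69.6×10³)(3.6⁴)/(8·23.0³·8) = 15.01 → N_a = 15
Actual rate k = Gd⁴/(8D³·15) = 8.0067 N/mm
Working load F = kδ = 8.0067·25 = 200.17 N
C = 23.0/3.6 = 6.3889; K_W = (4C−1)/(4C−4)+0.615/C = 1.2354
τ_max = K_W·8FD/(πd³) = 1.2354·251.28 = 310.44 MPa
τ_max > 250 MPa → exceeds allowable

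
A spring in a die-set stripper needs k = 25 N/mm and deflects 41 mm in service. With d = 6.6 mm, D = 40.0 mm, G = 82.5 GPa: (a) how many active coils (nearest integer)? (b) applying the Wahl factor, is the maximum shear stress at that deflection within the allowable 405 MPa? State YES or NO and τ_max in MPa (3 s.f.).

(a) 12 coils; (b) NO, τ_max = 463 MPa

N_a = Gd⁴/(8D³k) = (82.5×10³)(6.6⁴)/(8·40.0³·25) = 12.23 → N_a = 12
Actual rate k = Gd⁴/(8D³·12) = 25.479 N/mm
Working load F = kδ = 25.479·41 = 1044.6 N
C = 40.0/6.6 = 6.0606; K_W = (4C−1)/(4C−4)+0.615/C = 1.2497
τ_max = K_W·8FD/(πd³) = 1.2497·370.11 = 462.52 MPa
τ_max > 405 MPa → exceeds allowable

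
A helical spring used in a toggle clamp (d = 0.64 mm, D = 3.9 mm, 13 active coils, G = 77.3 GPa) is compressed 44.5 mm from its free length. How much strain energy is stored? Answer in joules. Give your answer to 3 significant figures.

2.08 J

k = Gd⁴/(8D³N_a) = (77.3×10³)(0.64⁴)/(8·3.9³·13) = 2.1022 N/mm
U = ½kδ² = 0.5 × 2.1022 × 44.5² = 2081.4 N·mm = 2.0814 J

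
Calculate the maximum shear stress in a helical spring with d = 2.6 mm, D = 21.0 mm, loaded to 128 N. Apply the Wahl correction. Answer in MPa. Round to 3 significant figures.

460 MPa

Spring index C = D/d = 21.0/2.6 = 8.0769
K_W = (4C−1)/(4C−4) + 0.615/C = 31.308/28.308 + 0.0761 = 1.1821
τ₀ = 8FD/(πd³) = 8·128·21.0/(π·2.6³) = 21504/55.217 = 389.45 MPa
τ_max = K·τ₀ = 1.1821 × 389.45 = 460.37 MPa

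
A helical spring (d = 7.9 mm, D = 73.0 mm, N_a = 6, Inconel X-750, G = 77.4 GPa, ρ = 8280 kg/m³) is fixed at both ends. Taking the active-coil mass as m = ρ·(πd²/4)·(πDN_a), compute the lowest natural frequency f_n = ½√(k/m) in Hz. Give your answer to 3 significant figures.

k = Gd⁴/(8D³N_a) = (77.4×10³)(7.9⁴)/(8·73.0³·6) = 16.145 N/mm = 16145 N/m
Wire length L = πDN_a = π·73.0·6 = 1376 mm
m = ρ·(πd²/4)·L = 8280 × 49.017×10⁻⁶ m² × 1.376 m = 0.55847 kg
f_n = ½√(k/m) = 0.5·√(16145/0.55847) = 0.5·√(28910) = 85.014 Hz

85.0 Hz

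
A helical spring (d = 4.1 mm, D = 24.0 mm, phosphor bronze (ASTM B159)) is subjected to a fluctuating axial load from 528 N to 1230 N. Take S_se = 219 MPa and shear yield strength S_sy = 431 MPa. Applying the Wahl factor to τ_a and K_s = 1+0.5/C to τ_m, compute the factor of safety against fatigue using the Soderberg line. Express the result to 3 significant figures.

C = D/d = 24.0/4.1 = 5.8537; K_W = (4C−1)/(4C−4)+0.615/C = 1.2596; K_s = 1+0.5/C = 1.0854
F_a = (F_max−F_min)/2 = 351 N; F_m = (F_max+F_min)/2 = 879 N
τ_a = K_W·8F_aD/(πd³) = 1.2596 × 311.25 = 392.04 MPa
τ_m = K_s·8F_mD/(πd³) = 1.0854 × 779.45 = 846.03 MPa
Soderberg: 1/n_f = τ_a/S_se + τ_m/S_sy = 392.04/219 + 846.03/431 = 1.79015 + 1.96294 = 3.7531
n_f = 1/3.7531 = 0.2664

0.266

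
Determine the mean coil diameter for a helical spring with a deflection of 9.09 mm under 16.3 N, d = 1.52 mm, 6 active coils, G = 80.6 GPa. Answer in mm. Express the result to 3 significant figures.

Required rate k = F/δ = 16.3/9.09 = 1.7932 N/mm
D = (Gd⁴/(8N_a·k))^(1/3) = (80.6×10³·1.52⁴/(8·6·1.7932))^(1/3)
  = (4998.55)^(1/3) = 17.0981 mm

17.1 mm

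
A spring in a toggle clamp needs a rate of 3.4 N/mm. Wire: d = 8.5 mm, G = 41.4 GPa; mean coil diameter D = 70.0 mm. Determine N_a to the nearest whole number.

N_a = Gd⁴/(8D³k) = (41.4×10³ × 8.5⁴)/(8 × 70.0³ × 3.4)
    = 2.16111e+08 / 9.3296e+06 = 23.16 → 23 coils

23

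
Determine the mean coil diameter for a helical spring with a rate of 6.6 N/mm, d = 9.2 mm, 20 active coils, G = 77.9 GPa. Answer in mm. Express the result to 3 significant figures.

80.8 mm

D = (Gd⁴/(8N_a·k))^(1/3) = (77.9×10³·9.2⁴/(8·20·6.6))^(1/3)
  = (528475)^(1/3) = 80.8491 mm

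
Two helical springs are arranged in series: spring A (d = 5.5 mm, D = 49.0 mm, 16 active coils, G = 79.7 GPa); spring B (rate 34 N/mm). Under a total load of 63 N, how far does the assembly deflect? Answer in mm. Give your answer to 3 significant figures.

k_A = Gd⁴/(8D³N_a) = (79.7×10³)(5.5⁴)/(8·49.0³·16) = 4.843 N/mm
Series: 1/k_eq = 1/4.843 + 1/34 = 0.2359; k_eq = 4.2391 N/mm
δ = F/k_eq = 63/4.2391 = 14.862 mm

14.9 mm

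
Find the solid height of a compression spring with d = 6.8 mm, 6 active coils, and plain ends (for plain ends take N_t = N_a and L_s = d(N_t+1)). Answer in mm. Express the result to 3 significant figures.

plain ends: N_t = N_a = 6
L_s = d·(N_t+1) = 6.8 × 7 = 47.6 mm

47.6 mm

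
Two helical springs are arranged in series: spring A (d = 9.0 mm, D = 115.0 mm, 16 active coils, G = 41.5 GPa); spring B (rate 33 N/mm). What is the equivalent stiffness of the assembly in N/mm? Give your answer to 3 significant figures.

k_A = Gd⁴/(8D³N_a) = (41.5×10³)(9.0⁴)/(8·115.0³·16) = 1.3987 N/mm
Series: 1/k_eq = 1/1.3987 + 1/33 = 0.74527; k_eq = 1.3418 N/mm

1.34 N/mm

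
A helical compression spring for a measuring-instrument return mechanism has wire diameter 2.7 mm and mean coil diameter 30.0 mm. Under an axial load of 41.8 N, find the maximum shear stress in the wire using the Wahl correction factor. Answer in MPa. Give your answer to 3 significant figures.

Spring index C = D/d = 30.0/2.7 = 11.1111
K_W = (4C−1)/(4C−4) + 0.615/C = 43.444/40.444 + 0.0554 = 1.1295
τ₀ = 8FD/(πd³) = 8·41.8·30.0/(π·2.7³) = 10032/61.836 = 162.24 MPa
τ_max = K·τ₀ = 1.1295 × 162.24 = 183.25 MPa

183 MPa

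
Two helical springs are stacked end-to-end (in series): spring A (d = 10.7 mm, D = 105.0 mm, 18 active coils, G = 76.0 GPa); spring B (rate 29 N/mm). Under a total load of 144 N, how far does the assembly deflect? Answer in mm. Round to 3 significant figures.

29.1 mm

k_A = Gd⁴/(8D³N_a) = (76.0×10³)(10.7⁴)/(8·105.0³·18) = 5.9761 N/mm
Series: 1/k_eq = 1/5.9761 + 1/29 = 0.20182; k_eq = 4.955 N/mm
δ = F/k_eq = 144/4.955 = 29.061 mm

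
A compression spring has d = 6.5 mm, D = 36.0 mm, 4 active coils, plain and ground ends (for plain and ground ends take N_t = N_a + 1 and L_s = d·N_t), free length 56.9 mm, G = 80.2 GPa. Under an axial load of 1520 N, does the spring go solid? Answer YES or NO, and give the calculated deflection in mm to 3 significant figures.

k = Gd⁴/(8D³N_a) = (80.2×10³)(6.5⁴)/(8·36.0³·4) = 95.889 N/mm
N_t = 5; L_s = 6.5·5 = 32.5 mm; δ_solid = L₀ − L_s = 56.9 − 32.5 = 24.4 mm
δ = F/k = 1520/95.889 = 15.852 mm
δ < δ_solid → spring does not go solid

NO, δ = 15.9 mm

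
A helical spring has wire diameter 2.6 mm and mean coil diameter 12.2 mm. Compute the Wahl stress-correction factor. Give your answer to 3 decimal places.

C = D/d = 12.2/2.6 = 4.6923
K_W = (4C−1)/(4C−4) + 0.615/C = 17.769/14.769 + 0.1311 = 1.3342

1.334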